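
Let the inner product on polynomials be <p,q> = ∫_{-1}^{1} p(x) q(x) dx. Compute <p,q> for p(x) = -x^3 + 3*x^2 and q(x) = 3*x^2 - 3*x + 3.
<p,q> = 54/5

Expand the product: p(x)·q(x) = -3*x^5 + 12*x^4 - 12*x^3 + 9*x^2.
∫_{-1}^{1} of each monomial x^k gives [2/(k+1) if k even, 0 if k odd]. Integrating term-by-term (or equivalently evaluating the antiderivative F(x) = -x^6/2 + 12*x^5/5 - 3*x^4 + 3*x^3 at the endpoints):
  F(1) − F(−1) = 19/10 − (-89/10) = 54/5.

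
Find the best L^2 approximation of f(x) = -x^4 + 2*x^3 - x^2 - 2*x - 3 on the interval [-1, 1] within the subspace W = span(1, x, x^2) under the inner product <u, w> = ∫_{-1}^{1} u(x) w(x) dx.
g(x) = -13*x^2/7 - 4*x/5 - 102/35

The best approximation g ∈ W is the orthogonal projection of f onto W. Writing g = a_0 + a_1 x + a_2 x^2, the coefficients solve the normal equations G · a = b where
  G_{ij} = <φ_i, φ_j> and b_i = <f, φ_i>, with φ_0 = 1, φ_1 = x, φ_2 = x^2.
G =
  [2, 0, 2/3]
  [0, 2/3, 0]
  [2/3, 0, 2/5],
b = (-106/15, -8/15, -94/35).
Solving gives a_0 = -102/35, a_1 = -4/5, a_2 = -13/7, so
  g(x) = -13*x^2/7 - 4*x/5 - 102/35.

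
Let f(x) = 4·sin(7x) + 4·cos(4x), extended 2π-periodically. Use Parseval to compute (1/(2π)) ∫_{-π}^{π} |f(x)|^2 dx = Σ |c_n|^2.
Σ |c_n|^2 = 16

Expand |f|^2 and use orthogonality of {sin(nx), cos(mx)} on [-π, π]:
  ∫_{-π}^{π} sin(nx)^2 dx = π, ∫ cos(mx)^2 dx = π, and cross terms integrate to 0.
So ∫_{-π}^{π} f(x)^2 dx = 4^2 · π + 4^2 · π = (16 + 16)π.
Divide by 2π: (16 + 16)/2 = 16.
By Parseval, this equals Σ |c_n|^2.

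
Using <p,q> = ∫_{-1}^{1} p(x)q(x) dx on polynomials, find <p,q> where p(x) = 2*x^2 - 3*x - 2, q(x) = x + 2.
<p,q> = -22/3

Expand the product: p(x)·q(x) = 2*x^3 + x^2 - 8*x - 4.
∫_{-1}^{1} of each monomial x^k gives [2/(k+1) if k even, 0 if k odd]. Integrating term-by-term (or equivalently evaluating the antiderivative F(x) = x^4/2 + x^3/3 - 4*x^2 - 4*x at the endpoints):
  F(1) − F(−1) = -43/6 − (1/6) = -22/3.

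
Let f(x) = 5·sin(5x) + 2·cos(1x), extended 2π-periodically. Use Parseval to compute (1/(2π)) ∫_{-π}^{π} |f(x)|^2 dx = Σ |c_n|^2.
Σ |c_n|^2 = 29/2

Expand |f|^2 and use orthogonality of {sin(nx), cos(mx)} on [-π, π]:
  ∫_{-π}^{π} sin(nx)^2 dx = π, ∫ cos(mx)^2 dx = π, and cross terms integrate to 0.
So ∫_{-π}^{π} f(x)^2 dx = 5^2 · π + 2^2 · π = (25 + 4)π.
Divide by 2π: (25 + 4)/2 = 29/2.
By Parseval, this equals Σ |c_n|^2.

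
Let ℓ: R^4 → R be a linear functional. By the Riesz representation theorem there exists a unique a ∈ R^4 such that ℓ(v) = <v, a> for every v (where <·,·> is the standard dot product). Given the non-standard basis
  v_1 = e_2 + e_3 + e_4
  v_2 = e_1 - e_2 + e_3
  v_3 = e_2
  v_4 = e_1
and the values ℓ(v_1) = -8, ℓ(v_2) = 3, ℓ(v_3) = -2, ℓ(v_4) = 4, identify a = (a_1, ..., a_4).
a = (4, -2, -3, -3)

Write a = (a_1, ..., a_4) in the standard basis. For each basis vector v_i, ℓ(v_i) = <v_i, a> is a linear equation in the a_j's. Collect the n equations into a matrix system V a = ℓ, where row i of V is v_i (expressed in the standard basis). Since V is invertible (lower-triangular with 1s on the diagonal, up to permutation), solve by back-substitution:
  V =
[[0, 1, 1, 1],
 [1, -1, 1, 0],
 [0, 1, 0, 0],
 [1, 0, 0, 0]]
  V a = (-8, 3, -2, 4)
Solving gives a = (4, -2, -3, -3).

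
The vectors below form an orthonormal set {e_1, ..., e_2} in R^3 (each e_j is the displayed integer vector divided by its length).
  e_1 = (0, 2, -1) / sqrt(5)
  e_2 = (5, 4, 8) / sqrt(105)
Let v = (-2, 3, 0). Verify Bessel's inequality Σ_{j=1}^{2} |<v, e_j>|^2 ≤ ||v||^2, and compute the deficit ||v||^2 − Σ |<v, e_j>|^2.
Σ |<v, e_j>|^2 = 152/21; ||v||^2 = 13; deficit = 121/21

Write each e_j = u_j / sqrt(<u_j, u_j>) where u_j is the displayed integer vector. Then <v, e_j> = <v, u_j> / sqrt(<u_j, u_j>), so |<v, e_j>|^2 = <v, u_j>^2 / <u_j, u_j>.
Coefficients: <v, e_1> = 6/sqrt(5), <v, e_2> = 2/sqrt(105).
Square and sum: Σ |<v, e_j>|^2 = 152/21.
Compute ||v||^2 = v·v = 13.
Deficit = 13 − 152/21 = 121/21 ≥ 0, confirming Bessel's inequality. (The deficit equals ||v − Σ <v,e_j> e_j||^2, the squared distance from v to span{e_j}.)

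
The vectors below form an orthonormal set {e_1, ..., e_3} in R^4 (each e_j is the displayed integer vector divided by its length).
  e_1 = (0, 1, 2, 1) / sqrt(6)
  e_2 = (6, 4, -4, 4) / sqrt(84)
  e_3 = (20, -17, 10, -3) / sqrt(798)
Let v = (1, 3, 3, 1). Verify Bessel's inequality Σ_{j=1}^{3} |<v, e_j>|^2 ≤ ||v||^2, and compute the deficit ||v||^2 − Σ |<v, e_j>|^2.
Σ |<v, e_j>|^2 = 1019/57; ||v||^2 = 20; deficit = 121/57

Write each e_j = u_j / sqrt(<u_j, u_j>) where u_j is the displayed integer vector. Then <v, e_j> = <v, u_j> / sqrt(<u_j, u_j>), so |<v, e_j>|^2 = <v, u_j>^2 / <u_j, u_j>.
Coefficients: <v, e_1> = 10/sqrt(6), <v, e_2> = 10/sqrt(84), <v, e_3> = -4/sqrt(798).
Square and sum: Σ |<v, e_j>|^2 = 1019/57.
Compute ||v||^2 = v·v = 20.
Deficit = 20 − 1019/57 = 121/57 ≥ 0, confirming Bessel's inequality. (The deficit equals ||v − Σ <v,e_j> e_j||^2, the squared distance from v to span{e_j}.)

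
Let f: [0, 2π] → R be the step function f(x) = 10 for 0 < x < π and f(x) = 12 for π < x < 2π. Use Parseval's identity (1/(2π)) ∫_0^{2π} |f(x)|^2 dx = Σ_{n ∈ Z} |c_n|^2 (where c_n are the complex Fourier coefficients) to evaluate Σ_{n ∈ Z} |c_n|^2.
Σ |c_n|^2 = 122

Parseval equates the L^2 energy of f (normalised by 1/(2π)) with the ℓ^2 sum of its Fourier coefficients: (1/(2π)) ∫_0^{2π} |f|^2 = Σ |c_n|^2.
Compute the left side: (1/(2π)) [∫_0^π 10^2 dx + ∫_π^{2π} 12^2 dx] = (1/(2π)) · (100π + 144π) = (100 + 144)/2 = 122.
So Σ_{n ∈ Z} |c_n|^2 = 122.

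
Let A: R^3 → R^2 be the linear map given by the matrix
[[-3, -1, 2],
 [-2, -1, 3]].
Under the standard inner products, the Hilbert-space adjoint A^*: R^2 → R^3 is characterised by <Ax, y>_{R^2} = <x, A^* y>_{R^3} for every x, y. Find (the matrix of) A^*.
A^* = A^T =
[[-3, -2],
 [-1, -1],
 [2, 3]]

For real matrices with standard dot products, the defining identity <Ax, y> = <x, A^* y> gives (Ax)^T y = x^T (A^*) y, i.e. x^T A^T y = x^T (A^*) y. Since this holds for all x, y, we must have A^* = A^T. Therefore
A^* =
[[-3, -2],
 [-1, -1],
 [2, 3]].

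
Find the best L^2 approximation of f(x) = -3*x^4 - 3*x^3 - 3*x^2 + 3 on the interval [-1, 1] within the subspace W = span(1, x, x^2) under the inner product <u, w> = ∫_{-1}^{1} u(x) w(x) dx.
g(x) = -39*x^2/7 - 9*x/5 + 114/35

The best approximation g ∈ W is the orthogonal projection of f onto W. Writing g = a_0 + a_1 x + a_2 x^2, the coefficients solve the normal equations G · a = b where
  G_{ij} = <φ_i, φ_j> and b_i = <f, φ_i>, with φ_0 = 1, φ_1 = x, φ_2 = x^2.
G =
  [2, 0, 2/3]
  [0, 2/3, 0]
  [2/3, 0, 2/5],
b = (14/5, -6/5, -2/35).
Solving gives a_0 = 114/35, a_1 = -9/5, a_2 = -39/7, so
  g(x) = -39*x^2/7 - 9*x/5 + 114/35.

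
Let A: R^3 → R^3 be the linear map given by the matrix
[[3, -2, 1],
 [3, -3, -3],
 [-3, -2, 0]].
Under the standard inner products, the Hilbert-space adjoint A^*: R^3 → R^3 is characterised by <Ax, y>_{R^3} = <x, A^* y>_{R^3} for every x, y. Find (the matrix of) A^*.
A^* = A^T =
[[3, 3, -3],
 [-2, -3, -2],
 [1, -3, 0]]

For real matrices with standard dot products, the defining identity <Ax, y> = <x, A^* y> gives (Ax)^T y = x^T (A^*) y, i.e. x^T A^T y = x^T (A^*) y. Since this holds for all x, y, we must have A^* = A^T. Therefore
A^* =
[[3, 3, -3],
 [-2, -3, -2],
 [1, -3, 0]].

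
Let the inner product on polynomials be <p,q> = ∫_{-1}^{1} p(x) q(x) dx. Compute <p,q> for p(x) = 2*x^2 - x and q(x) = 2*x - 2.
<p,q> = -4

Expand the product: p(x)·q(x) = 4*x^3 - 6*x^2 + 2*x.
∫_{-1}^{1} of each monomial x^k gives [2/(k+1) if k even, 0 if k odd]. Integrating term-by-term (or equivalently evaluating the antiderivative F(x) = x^4 - 2*x^3 + x^2 at the endpoints):
  F(1) − F(−1) = 0 − (4) = -4.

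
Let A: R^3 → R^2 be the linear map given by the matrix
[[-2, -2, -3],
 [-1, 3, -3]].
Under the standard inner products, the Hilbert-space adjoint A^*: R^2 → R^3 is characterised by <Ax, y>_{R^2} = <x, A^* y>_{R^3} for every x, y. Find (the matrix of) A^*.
A^* = A^T =
[[-2, -1],
 [-2, 3],
 [-3, -3]]

For real matrices with standard dot products, the defining identity <Ax, y> = <x, A^* y> gives (Ax)^T y = x^T (A^*) y, i.e. x^T A^T y = x^T (A^*) y. Since this holds for all x, y, we must have A^* = A^T. Therefore
A^* =
[[-2, -1],
 [-2, 3],
 [-3, -3]].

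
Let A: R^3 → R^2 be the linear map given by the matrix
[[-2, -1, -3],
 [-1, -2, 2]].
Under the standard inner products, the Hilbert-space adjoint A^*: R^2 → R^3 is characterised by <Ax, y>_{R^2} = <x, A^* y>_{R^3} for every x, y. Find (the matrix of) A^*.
A^* = A^T =
[[-2, -1],
 [-1, -2],
 [-3, 2]]

For real matrices with standard dot products, the defining identity <Ax, y> = <x, A^* y> gives (Ax)^T y = x^T (A^*) y, i.e. x^T A^T y = x^T (A^*) y. Since this holds for all x, y, we must have A^* = A^T. Therefore
A^* =
[[-2, -1],
 [-1, -2],
 [-3, 2]].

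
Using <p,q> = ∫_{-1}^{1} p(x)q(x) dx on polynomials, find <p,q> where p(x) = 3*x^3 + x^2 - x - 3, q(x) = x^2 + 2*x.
<p,q> = -8/15

Expand the product: p(x)·q(x) = 3*x^5 + 7*x^4 + x^3 - 5*x^2 - 6*x.
∫_{-1}^{1} of each monomial x^k gives [2/(k+1) if k even, 0 if k odd]. Integrating term-by-term (or equivalently evaluating the antiderivative F(x) = x^6/2 + 7*x^5/5 + x^4/4 - 5*x^3/3 - 3*x^2 at the endpoints):
  F(1) − F(−1) = -151/60 − (-119/60) = -8/15.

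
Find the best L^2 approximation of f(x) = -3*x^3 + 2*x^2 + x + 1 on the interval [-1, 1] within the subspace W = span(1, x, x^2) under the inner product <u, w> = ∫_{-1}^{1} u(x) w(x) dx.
g(x) = 2*x^2 - 4*x/5 + 1

The best approximation g ∈ W is the orthogonal projection of f onto W. Writing g = a_0 + a_1 x + a_2 x^2, the coefficients solve the normal equations G · a = b where
  G_{ij} = <φ_i, φ_j> and b_i = <f, φ_i>, with φ_0 = 1, φ_1 = x, φ_2 = x^2.
G =
  [2, 0, 2/3]
  [0, 2/3, 0]
  [2/3, 0, 2/5],
b = (10/3, -8/15, 22/15).
Solving gives a_0 = 1, a_1 = -4/5, a_2 = 2, so
  g(x) = 2*x^2 - 4*x/5 + 1.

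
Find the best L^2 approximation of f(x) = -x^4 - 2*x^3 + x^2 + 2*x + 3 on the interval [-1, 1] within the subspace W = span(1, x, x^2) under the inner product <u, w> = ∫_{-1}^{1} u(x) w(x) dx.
g(x) = x^2/7 + 4*x/5 + 108/35

The best approximation g ∈ W is the orthogonal projection of f onto W. Writing g = a_0 + a_1 x + a_2 x^2, the coefficients solve the normal equations G · a = b where
  G_{ij} = <φ_i, φ_j> and b_i = <f, φ_i>, with φ_0 = 1, φ_1 = x, φ_2 = x^2.
G =
  [2, 0, 2/3]
  [0, 2/3, 0]
  [2/3, 0, 2/5],
b = (94/15, 8/15, 74/35).
Solving gives a_0 = 108/35, a_1 = 4/5, a_2 = 1/7, so
  g(x) = x^2/7 + 4*x/5 + 108/35.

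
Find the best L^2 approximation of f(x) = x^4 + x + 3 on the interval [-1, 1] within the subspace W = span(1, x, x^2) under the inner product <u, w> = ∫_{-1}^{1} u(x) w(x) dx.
g(x) = 6*x^2/7 + x + 102/35

The best approximation g ∈ W is the orthogonal projection of f onto W. Writing g = a_0 + a_1 x + a_2 x^2, the coefficients solve the normal equations G · a = b where
  G_{ij} = <φ_i, φ_j> and b_i = <f, φ_i>, with φ_0 = 1, φ_1 = x, φ_2 = x^2.
G =
  [2, 0, 2/3]
  [0, 2/3, 0]
  [2/3, 0, 2/5],
b = (32/5, 2/3, 16/7).
Solving gives a_0 = 102/35, a_1 = 1, a_2 = 6/7, so
  g(x) = 6*x^2/7 + x + 102/35.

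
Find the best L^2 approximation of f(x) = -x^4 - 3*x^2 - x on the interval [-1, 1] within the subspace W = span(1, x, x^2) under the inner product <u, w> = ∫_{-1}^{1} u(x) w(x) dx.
g(x) = -27*x^2/7 - x + 3/35

The best approximation g ∈ W is the orthogonal projection of f onto W. Writing g = a_0 + a_1 x + a_2 x^2, the coefficients solve the normal equations G · a = b where
  G_{ij} = <φ_i, φ_j> and b_i = <f, φ_i>, with φ_0 = 1, φ_1 = x, φ_2 = x^2.
G =
  [2, 0, 2/3]
  [0, 2/3, 0]
  [2/3, 0, 2/5],
b = (-12/5, -2/3, -52/35).
Solving gives a_0 = 3/35, a_1 = -1, a_2 = -27/7, so
  g(x) = -27*x^2/7 - x + 3/35.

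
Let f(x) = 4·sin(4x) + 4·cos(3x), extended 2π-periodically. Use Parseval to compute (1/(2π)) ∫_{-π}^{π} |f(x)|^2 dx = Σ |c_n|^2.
Σ |c_n|^2 = 16

Expand |f|^2 and use orthogonality of {sin(nx), cos(mx)} on [-π, π]:
  ∫_{-π}^{π} sin(nx)^2 dx = π, ∫ cos(mx)^2 dx = π, and cross terms integrate to 0.
So ∫_{-π}^{π} f(x)^2 dx = 4^2 · π + 4^2 · π = (16 + 16)π.
Divide by 2π: (16 + 16)/2 = 16.
By Parseval, this equals Σ |c_n|^2.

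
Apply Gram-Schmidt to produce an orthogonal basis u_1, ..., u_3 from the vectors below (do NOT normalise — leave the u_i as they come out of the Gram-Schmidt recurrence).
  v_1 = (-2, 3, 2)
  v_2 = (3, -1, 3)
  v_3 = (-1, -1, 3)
Orthogonal basis:
  u_1 = (-2, 3, 2)
  u_2 = (45/17, -8/17, 57/17)
  u_3 = (-242/157, -264/157, 154/157)

Apply the Gram-Schmidt recurrence
  u_1 = v_1
  u_i = v_i − Σ_{j<i} ((v_i · u_j) / (u_j · u_j)) · u_j.

Step by step this gives:
  u_1 = (-2, 3, 2)
  u_2 = (45/17, -8/17, 57/17)
  u_3 = (-242/157, -264/157, 154/157)

Orthogonality check:
  u_2 · u_1 = 0 (should be 0)
  u_3 · u_1 = 0 (should be 0)
  u_3 · u_2 = 0 (should be 0)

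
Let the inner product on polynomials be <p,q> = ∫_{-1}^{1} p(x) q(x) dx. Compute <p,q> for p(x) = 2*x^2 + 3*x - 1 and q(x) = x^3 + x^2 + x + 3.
<p,q> = 4/3

Expand the product: p(x)·q(x) = 2*x^5 + 5*x^4 + 4*x^3 + 8*x^2 + 8*x - 3.
∫_{-1}^{1} of each monomial x^k gives [2/(k+1) if k even, 0 if k odd]. Integrating term-by-term (or equivalently evaluating the antiderivative F(x) = x^6/3 + x^5 + x^4 + 8*x^3/3 + 4*x^2 - 3*x at the endpoints):
  F(1) − F(−1) = 6 − (14/3) = 4/3.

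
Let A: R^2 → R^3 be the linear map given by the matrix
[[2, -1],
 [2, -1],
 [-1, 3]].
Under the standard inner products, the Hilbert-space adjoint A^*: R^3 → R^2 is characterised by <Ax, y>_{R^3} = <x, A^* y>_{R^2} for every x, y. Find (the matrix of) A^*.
A^* = A^T =
[[2, 2, -1],
 [-1, -1, 3]]

For real matrices with standard dot products, the defining identity <Ax, y> = <x, A^* y> gives (Ax)^T y = x^T (A^*) y, i.e. x^T A^T y = x^T (A^*) y. Since this holds for all x, y, we must have A^* = A^T. Therefore
A^* =
[[2, 2, -1],
 [-1, -1, 3]].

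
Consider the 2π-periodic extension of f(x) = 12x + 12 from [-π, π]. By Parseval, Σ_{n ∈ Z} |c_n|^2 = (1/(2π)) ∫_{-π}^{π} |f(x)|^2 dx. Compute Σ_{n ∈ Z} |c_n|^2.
Σ |c_n|^2 = 48π^2 + 144

Expand and integrate term by term over [-π, π]:
  ∫ (12x)^2 dx = 144·(2π^3/3); ∫ 2·12·(12)·x dx = 0 (odd integrand); ∫ 12^2 dx = 144·2π.
So (1/(2π)) ∫_{-π}^{π} (12x + 12)^2 dx = 144π^2/3 + 144 = 48π^2 + 144.
Parseval ⇒ Σ |c_n|^2 = 48π^2 + 144.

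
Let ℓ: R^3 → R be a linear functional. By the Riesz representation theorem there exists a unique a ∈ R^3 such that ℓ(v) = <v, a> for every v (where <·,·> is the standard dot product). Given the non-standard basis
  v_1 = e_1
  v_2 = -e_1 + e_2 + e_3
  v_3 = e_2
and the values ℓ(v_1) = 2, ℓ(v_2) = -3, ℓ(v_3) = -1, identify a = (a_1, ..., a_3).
a = (2, -1, 0)

Write a = (a_1, ..., a_3) in the standard basis. For each basis vector v_i, ℓ(v_i) = <v_i, a> is a linear equation in the a_j's. Collect the n equations into a matrix system V a = ℓ, where row i of V is v_i (expressed in the standard basis). Since V is invertible (lower-triangular with 1s on the diagonal, up to permutation), solve by back-substitution:
  V =
[[1, 0, 0],
 [-1, 1, 1],
 [0, 1, 0]]
  V a = (2, -3, -1)
Solving gives a = (2, -1, 0).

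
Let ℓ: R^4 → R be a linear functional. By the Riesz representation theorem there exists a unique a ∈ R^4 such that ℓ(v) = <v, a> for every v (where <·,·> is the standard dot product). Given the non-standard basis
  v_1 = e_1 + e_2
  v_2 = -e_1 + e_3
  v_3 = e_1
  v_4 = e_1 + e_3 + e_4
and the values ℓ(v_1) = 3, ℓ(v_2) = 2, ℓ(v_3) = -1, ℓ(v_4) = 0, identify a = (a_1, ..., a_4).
a = (-1, 4, 1, 0)

Write a = (a_1, ..., a_4) in the standard basis. For each basis vector v_i, ℓ(v_i) = <v_i, a> is a linear equation in the a_j's. Collect the n equations into a matrix system V a = ℓ, where row i of V is v_i (expressed in the standard basis). Since V is invertible (lower-triangular with 1s on the diagonal, up to permutation), solve by back-substitution:
  V =
[[1, 1, 0, 0],
 [-1, 0, 1, 0],
 [1, 0, 0, 0],
 [1, 0, 1, 1]]
  V a = (3, 2, -1, 0)
Solving gives a = (-1, 4, 1, 0).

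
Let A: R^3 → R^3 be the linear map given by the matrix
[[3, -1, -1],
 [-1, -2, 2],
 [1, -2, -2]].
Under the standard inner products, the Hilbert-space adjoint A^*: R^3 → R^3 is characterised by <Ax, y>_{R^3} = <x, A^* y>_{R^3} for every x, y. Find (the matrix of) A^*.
A^* = A^T =
[[3, -1, 1],
 [-1, -2, -2],
 [-1, 2, -2]]

For real matrices with standard dot products, the defining identity <Ax, y> = <x, A^* y> gives (Ax)^T y = x^T (A^*) y, i.e. x^T A^T y = x^T (A^*) y. Since this holds for all x, y, we must have A^* = A^T. Therefore
A^* =
[[3, -1, 1],
 [-1, -2, -2],
 [-1, 2, -2]].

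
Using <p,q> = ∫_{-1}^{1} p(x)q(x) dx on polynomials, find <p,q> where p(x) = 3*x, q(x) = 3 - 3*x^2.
<p,q> = 0

Expand the product: p(x)·q(x) = -9*x^3 + 9*x.
∫_{-1}^{1} of each monomial x^k gives [2/(k+1) if k even, 0 if k odd]. Integrating term-by-term (or equivalently evaluating the antiderivative F(x) = -9*x^4/4 + 9*x^2/2 at the endpoints):
  F(1) − F(−1) = 9/4 − (9/4) = 0.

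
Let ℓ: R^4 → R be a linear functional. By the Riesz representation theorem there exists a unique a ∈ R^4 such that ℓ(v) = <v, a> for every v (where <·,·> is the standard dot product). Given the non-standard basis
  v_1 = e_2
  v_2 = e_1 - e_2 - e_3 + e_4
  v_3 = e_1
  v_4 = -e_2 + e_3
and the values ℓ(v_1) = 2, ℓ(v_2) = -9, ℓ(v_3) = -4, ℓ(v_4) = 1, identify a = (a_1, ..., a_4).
a = (-4, 2, 3, 0)

Write a = (a_1, ..., a_4) in the standard basis. For each basis vector v_i, ℓ(v_i) = <v_i, a> is a linear equation in the a_j's. Collect the n equations into a matrix system V a = ℓ, where row i of V is v_i (expressed in the standard basis). Since V is invertible (lower-triangular with 1s on the diagonal, up to permutation), solve by back-substitution:
  V =
[[0, 1, 0, 0],
 [1, -1, -1, 1],
 [1, 0, 0, 0],
 [0, -1, 1, 0]]
  V a = (2, -9, -4, 1)
Solving gives a = (-4, 2, 3, 0).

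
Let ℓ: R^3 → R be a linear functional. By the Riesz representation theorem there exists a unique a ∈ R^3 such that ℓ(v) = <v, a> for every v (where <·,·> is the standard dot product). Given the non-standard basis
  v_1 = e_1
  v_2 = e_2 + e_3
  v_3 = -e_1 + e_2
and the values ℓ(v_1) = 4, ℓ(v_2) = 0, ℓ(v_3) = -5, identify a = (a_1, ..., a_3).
a = (4, -1, 1)

Write a = (a_1, ..., a_3) in the standard basis. For each basis vector v_i, ℓ(v_i) = <v_i, a> is a linear equation in the a_j's. Collect the n equations into a matrix system V a = ℓ, where row i of V is v_i (expressed in the standard basis). Since V is invertible (lower-triangular with 1s on the diagonal, up to permutation), solve by back-substitution:
  V =
[[1, 0, 0],
 [0, 1, 1],
 [-1, 1, 0]]
  V a = (4, 0, -5)
Solving gives a = (4, -1, 1).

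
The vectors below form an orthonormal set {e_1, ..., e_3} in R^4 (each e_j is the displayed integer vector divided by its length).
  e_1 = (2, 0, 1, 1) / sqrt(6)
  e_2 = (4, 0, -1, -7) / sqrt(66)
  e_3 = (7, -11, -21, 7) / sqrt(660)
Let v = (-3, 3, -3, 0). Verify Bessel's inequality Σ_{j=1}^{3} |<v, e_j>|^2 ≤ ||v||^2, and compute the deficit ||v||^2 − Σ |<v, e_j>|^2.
Σ |<v, e_j>|^2 = 297/20; ||v||^2 = 27; deficit = 243/20

Write each e_j = u_j / sqrt(<u_j, u_j>) where u_j is the displayed integer vector. Then <v, e_j> = <v, u_j> / sqrt(<u_j, u_j>), so |<v, e_j>|^2 = <v, u_j>^2 / <u_j, u_j>.
Coefficients: <v, e_1> = -9/sqrt(6), <v, e_2> = -9/sqrt(66), <v, e_3> = 9/sqrt(660).
Square and sum: Σ |<v, e_j>|^2 = 297/20.
Compute ||v||^2 = v·v = 27.
Deficit = 27 − 297/20 = 243/20 ≥ 0, confirming Bessel's inequality. (The deficit equals ||v − Σ <v,e_j> e_j||^2, the squared distance from v to span{e_j}.)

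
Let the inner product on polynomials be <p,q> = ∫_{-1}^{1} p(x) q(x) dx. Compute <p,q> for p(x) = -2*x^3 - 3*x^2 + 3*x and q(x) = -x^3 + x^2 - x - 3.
<p,q> = 104/35

Expand the product: p(x)·q(x) = 2*x^6 + x^5 - 4*x^4 + 12*x^3 + 6*x^2 - 9*x.
∫_{-1}^{1} of each monomial x^k gives [2/(k+1) if k even, 0 if k odd]. Integrating term-by-term (or equivalently evaluating the antiderivative F(x) = 2*x^7/7 + x^6/6 - 4*x^5/5 + 3*x^4 + 2*x^3 - 9*x^2/2 at the endpoints):
  F(1) − F(−1) = 16/105 − (-296/105) = 104/35.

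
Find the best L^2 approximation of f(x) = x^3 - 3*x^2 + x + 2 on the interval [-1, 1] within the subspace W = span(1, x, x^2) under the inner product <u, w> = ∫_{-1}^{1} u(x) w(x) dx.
g(x) = -3*x^2 + 8*x/5 + 2

The best approximation g ∈ W is the orthogonal projection of f onto W. Writing g = a_0 + a_1 x + a_2 x^2, the coefficients solve the normal equations G · a = b where
  G_{ij} = <φ_i, φ_j> and b_i = <f, φ_i>, with φ_0 = 1, φ_1 = x, φ_2 = x^2.
G =
  [2, 0, 2/3]
  [0, 2/3, 0]
  [2/3, 0, 2/5],
b = (2, 16/15, 2/15).
Solving gives a_0 = 2, a_1 = 8/5, a_2 = -3, so
  g(x) = -3*x^2 + 8*x/5 + 2.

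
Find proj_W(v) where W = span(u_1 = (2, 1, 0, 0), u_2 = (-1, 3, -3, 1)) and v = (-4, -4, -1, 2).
proj_W(v) = (-157/33, -82/33, 1/11, -1/33)

Set up U = [u_1 | ... | u_2] ∈ R^(4×2). The projector onto W = col(U) is P = U (U^T U)^(-1) U^T.
Compute U^T U =
  [5, 1]
  [1, 20],
and U^T v = (-12, -3).
Solve U^T U · c = U^T v for the coefficients: c = (-79/33, -1/33). The projection is proj_W(v) = U c.
Check: (v - proj_W(v)) · u_1 = 0  (should be 0).
Check: (v - proj_W(v)) · u_2 = 0  (should be 0).
Result: proj_W(v) = (-157/33, -82/33, 1/11, -1/33).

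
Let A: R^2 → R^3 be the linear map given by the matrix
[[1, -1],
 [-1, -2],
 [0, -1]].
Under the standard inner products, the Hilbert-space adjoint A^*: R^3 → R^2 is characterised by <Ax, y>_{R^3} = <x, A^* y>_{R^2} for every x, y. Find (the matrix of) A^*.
A^* = A^T =
[[1, -1, 0],
 [-1, -2, -1]]

For real matrices with standard dot products, the defining identity <Ax, y> = <x, A^* y> gives (Ax)^T y = x^T (A^*) y, i.e. x^T A^T y = x^T (A^*) y. Since this holds for all x, y, we must have A^* = A^T. Therefore
A^* =
[[1, -1, 0],
 [-1, -2, -1]].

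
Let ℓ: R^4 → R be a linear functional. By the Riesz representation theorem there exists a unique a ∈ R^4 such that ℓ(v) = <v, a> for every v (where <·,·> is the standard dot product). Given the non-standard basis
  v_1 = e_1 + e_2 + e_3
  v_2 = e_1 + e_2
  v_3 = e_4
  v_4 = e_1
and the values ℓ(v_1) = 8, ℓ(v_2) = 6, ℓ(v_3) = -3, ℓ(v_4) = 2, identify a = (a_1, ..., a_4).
a = (2, 4, 2, -3)

Write a = (a_1, ..., a_4) in the standard basis. For each basis vector v_i, ℓ(v_i) = <v_i, a> is a linear equation in the a_j's. Collect the n equations into a matrix system V a = ℓ, where row i of V is v_i (expressed in the standard basis). Since V is invertible (lower-triangular with 1s on the diagonal, up to permutation), solve by back-substitution:
  V =
[[1, 1, 1, 0],
 [1, 1, 0, 0],
 [0, 0, 0, 1],
 [1, 0, 0, 0]]
  V a = (8, 6, -3, 2)
Solving gives a = (2, 4, 2, -3).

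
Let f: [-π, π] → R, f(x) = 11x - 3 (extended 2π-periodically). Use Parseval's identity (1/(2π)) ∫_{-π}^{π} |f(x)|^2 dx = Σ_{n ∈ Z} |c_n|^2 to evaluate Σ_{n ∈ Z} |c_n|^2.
Σ |c_n|^2 = 121π^2/3 + 9

Expand and integrate term by term over [-π, π]:
  ∫ (11x)^2 dx = 121·(2π^3/3); ∫ 2·11·(-3)·x dx = 0 (odd integrand); ∫ (-3)^2 dx = 9·2π.
So (1/(2π)) ∫_{-π}^{π} (11x - 3)^2 dx = 121π^2/3 + 9 = 121π^2/3 + 9.
Parseval ⇒ Σ |c_n|^2 = 121π^2/3 + 9.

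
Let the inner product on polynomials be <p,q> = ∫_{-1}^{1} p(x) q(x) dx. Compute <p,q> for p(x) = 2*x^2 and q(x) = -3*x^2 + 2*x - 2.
<p,q> = -76/15

Expand the product: p(x)·q(x) = -6*x^4 + 4*x^3 - 4*x^2.
∫_{-1}^{1} of each monomial x^k gives [2/(k+1) if k even, 0 if k odd]. Integrating term-by-term (or equivalently evaluating the antiderivative F(x) = -6*x^5/5 + x^4 - 4*x^3/3 at the endpoints):
  F(1) − F(−1) = -23/15 − (53/15) = -76/15.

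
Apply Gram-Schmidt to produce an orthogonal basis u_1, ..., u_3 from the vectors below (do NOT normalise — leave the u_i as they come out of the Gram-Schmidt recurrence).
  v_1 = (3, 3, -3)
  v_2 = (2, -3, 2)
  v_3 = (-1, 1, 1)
Orthogonal basis:
  u_1 = (3, 3, -3)
  u_2 = (3, -2, 1)
  u_3 = (4/21, 16/21, 20/21)

Apply the Gram-Schmidt recurrence
  u_1 = v_1
  u_i = v_i − Σ_{j<i} ((v_i · u_j) / (u_j · u_j)) · u_j.

Step by step this gives:
  u_1 = (3, 3, -3)
  u_2 = (3, -2, 1)
  u_3 = (4/21, 16/21, 20/21)

Orthogonality check:
  u_2 · u_1 = 0 (should be 0)
  u_3 · u_1 = 0 (should be 0)
  u_3 · u_2 = 0 (should be 0)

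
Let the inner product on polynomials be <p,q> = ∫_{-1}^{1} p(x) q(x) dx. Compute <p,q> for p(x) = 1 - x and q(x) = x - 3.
<p,q> = -20/3

Expand the product: p(x)·q(x) = -x^2 + 4*x - 3.
∫_{-1}^{1} of each monomial x^k gives [2/(k+1) if k even, 0 if k odd]. Integrating term-by-term (or equivalently evaluating the antiderivative F(x) = -x^3/3 + 2*x^2 - 3*x at the endpoints):
  F(1) − F(−1) = -4/3 − (16/3) = -20/3.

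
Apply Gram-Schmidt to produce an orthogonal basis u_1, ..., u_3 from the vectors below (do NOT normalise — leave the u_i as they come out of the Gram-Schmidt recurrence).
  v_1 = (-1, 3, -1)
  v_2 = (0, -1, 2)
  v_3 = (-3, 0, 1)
Orthogonal basis:
  u_1 = (-1, 3, -1)
  u_2 = (-5/11, 4/11, 17/11)
  u_3 = (-7/3, -14/15, -7/15)

Apply the Gram-Schmidt recurrence
  u_1 = v_1
  u_i = v_i − Σ_{j<i} ((v_i · u_j) / (u_j · u_j)) · u_j.

Step by step this gives:
  u_1 = (-1, 3, -1)
  u_2 = (-5/11, 4/11, 17/11)
  u_3 = (-7/3, -14/15, -7/15)

Orthogonality check:
  u_2 · u_1 = 0 (should be 0)
  u_3 · u_1 = 0 (should be 0)
  u_3 · u_2 = 0 (should be 0)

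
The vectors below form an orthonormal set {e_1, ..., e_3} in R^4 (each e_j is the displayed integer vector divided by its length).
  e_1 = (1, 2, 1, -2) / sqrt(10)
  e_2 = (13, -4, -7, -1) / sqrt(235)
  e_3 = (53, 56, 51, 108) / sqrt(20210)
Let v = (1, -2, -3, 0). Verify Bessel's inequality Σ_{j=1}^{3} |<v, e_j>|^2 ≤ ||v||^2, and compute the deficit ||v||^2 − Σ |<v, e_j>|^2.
Σ |<v, e_j>|^2 = 2866/215; ||v||^2 = 14; deficit = 144/215

Write each e_j = u_j / sqrt(<u_j, u_j>) where u_j is the displayed integer vector. Then <v, e_j> = <v, u_j> / sqrt(<u_j, u_j>), so |<v, e_j>|^2 = <v, u_j>^2 / <u_j, u_j>.
Coefficients: <v, e_1> = -6/sqrt(10), <v, e_2> = 42/sqrt(235), <v, e_3> = -212/sqrt(20210).
Square and sum: Σ |<v, e_j>|^2 = 2866/215.
Compute ||v||^2 = v·v = 14.
Deficit = 14 − 2866/215 = 144/215 ≥ 0, confirming Bessel's inequality. (The deficit equals ||v − Σ <v,e_j> e_j||^2, the squared distance from v to span{e_j}.)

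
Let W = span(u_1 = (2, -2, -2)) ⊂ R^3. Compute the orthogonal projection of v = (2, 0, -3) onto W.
proj_W(v) = (5/3, -5/3, -5/3)

Set up U = [u_1 | ... | u_1] ∈ R^(3×1). The projector onto W = col(U) is P = U (U^T U)^(-1) U^T.
Compute U^T U =
  [12],
and U^T v = (10).
Solve U^T U · c = U^T v for the coefficients: c = (5/6). The projection is proj_W(v) = U c.
Check: (v - proj_W(v)) · u_1 = 0  (should be 0).
Result: proj_W(v) = (5/3, -5/3, -5/3).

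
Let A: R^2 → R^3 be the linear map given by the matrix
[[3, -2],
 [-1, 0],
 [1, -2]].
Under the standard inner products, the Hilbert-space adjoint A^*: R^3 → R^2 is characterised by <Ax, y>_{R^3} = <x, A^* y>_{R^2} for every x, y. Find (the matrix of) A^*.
A^* = A^T =
[[3, -1, 1],
 [-2, 0, -2]]

For real matrices with standard dot products, the defining identity <Ax, y> = <x, A^* y> gives (Ax)^T y = x^T (A^*) y, i.e. x^T A^T y = x^T (A^*) y. Since this holds for all x, y, we must have A^* = A^T. Therefore
A^* =
[[3, -1, 1],
 [-2, 0, -2]].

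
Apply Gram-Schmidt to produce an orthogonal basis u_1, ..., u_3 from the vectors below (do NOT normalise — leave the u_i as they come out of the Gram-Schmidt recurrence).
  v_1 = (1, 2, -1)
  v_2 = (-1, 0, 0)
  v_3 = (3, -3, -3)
Orthogonal basis:
  u_1 = (1, 2, -1)
  u_2 = (-5/6, 1/3, -1/6)
  u_3 = (0, -9/5, -18/5)

Apply the Gram-Schmidt recurrence
  u_1 = v_1
  u_i = v_i − Σ_{j<i} ((v_i · u_j) / (u_j · u_j)) · u_j.

Step by step this gives:
  u_1 = (1, 2, -1)
  u_2 = (-5/6, 1/3, -1/6)
  u_3 = (0, -9/5, -18/5)

Orthogonality check:
  u_2 · u_1 = 0 (should be 0)
  u_3 · u_1 = 0 (should be 0)
  u_3 · u_2 = 0 (should be 0)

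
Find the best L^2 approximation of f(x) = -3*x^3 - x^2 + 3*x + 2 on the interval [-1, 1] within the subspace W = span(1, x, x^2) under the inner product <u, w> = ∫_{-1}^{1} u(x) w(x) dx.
g(x) = -x^2 + 6*x/5 + 2

The best approximation g ∈ W is the orthogonal projection of f onto W. Writing g = a_0 + a_1 x + a_2 x^2, the coefficients solve the normal equations G · a = b where
  G_{ij} = <φ_i, φ_j> and b_i = <f, φ_i>, with φ_0 = 1, φ_1 = x, φ_2 = x^2.
G =
  [2, 0, 2/3]
  [0, 2/3, 0]
  [2/3, 0, 2/5],
b = (10/3, 4/5, 14/15).
Solving gives a_0 = 2, a_1 = 6/5, a_2 = -1, so
  g(x) = -x^2 + 6*x/5 + 2.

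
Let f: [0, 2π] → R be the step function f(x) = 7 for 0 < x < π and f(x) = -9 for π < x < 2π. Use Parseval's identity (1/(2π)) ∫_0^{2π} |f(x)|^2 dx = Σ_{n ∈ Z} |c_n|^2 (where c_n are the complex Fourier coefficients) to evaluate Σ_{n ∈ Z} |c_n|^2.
Σ |c_n|^2 = 65

Parseval equates the L^2 energy of f (normalised by 1/(2π)) with the ℓ^2 sum of its Fourier coefficients: (1/(2π)) ∫_0^{2π} |f|^2 = Σ |c_n|^2.
Compute the left side: (1/(2π)) [∫_0^π 7^2 dx + ∫_π^{2π} (-9)^2 dx] = (1/(2π)) · (49π + 81π) = (49 + 81)/2 = 65.
So Σ_{n ∈ Z} |c_n|^2 = 65.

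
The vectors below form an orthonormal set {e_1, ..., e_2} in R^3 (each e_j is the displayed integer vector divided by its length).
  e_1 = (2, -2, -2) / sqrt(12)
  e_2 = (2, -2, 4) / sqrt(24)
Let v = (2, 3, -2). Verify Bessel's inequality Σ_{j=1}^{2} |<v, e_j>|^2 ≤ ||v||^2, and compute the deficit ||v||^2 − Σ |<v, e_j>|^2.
Σ |<v, e_j>|^2 = 9/2; ||v||^2 = 17; deficit = 25/2

Write each e_j = u_j / sqrt(<u_j, u_j>) where u_j is the displayed integer vector. Then <v, e_j> = <v, u_j> / sqrt(<u_j, u_j>), so |<v, e_j>|^2 = <v, u_j>^2 / <u_j, u_j>.
Coefficients: <v, e_1> = 2/sqrt(12), <v, e_2> = -10/sqrt(24).
Square and sum: Σ |<v, e_j>|^2 = 9/2.
Compute ||v||^2 = v·v = 17.
Deficit = 17 − 9/2 = 25/2 ≥ 0, confirming Bessel's inequality. (The deficit equals ||v − Σ <v,e_j> e_j||^2, the squared distance from v to span{e_j}.)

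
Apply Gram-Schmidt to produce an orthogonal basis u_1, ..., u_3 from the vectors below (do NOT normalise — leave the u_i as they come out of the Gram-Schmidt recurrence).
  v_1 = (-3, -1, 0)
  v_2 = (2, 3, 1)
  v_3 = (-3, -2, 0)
Orthogonal basis:
  u_1 = (-3, -1, 0)
  u_2 = (-7/10, 21/10, 1)
  u_3 = (3/59, -9/59, 21/59)

Apply the Gram-Schmidt recurrence
  u_1 = v_1
  u_i = v_i − Σ_{j<i} ((v_i · u_j) / (u_j · u_j)) · u_j.

Step by step this gives:
  u_1 = (-3, -1, 0)
  u_2 = (-7/10, 21/10, 1)
  u_3 = (3/59, -9/59, 21/59)

Orthogonality check:
  u_2 · u_1 = 0 (should be 0)
  u_3 · u_1 = 0 (should be 0)
  u_3 · u_2 = 0 (should be 0)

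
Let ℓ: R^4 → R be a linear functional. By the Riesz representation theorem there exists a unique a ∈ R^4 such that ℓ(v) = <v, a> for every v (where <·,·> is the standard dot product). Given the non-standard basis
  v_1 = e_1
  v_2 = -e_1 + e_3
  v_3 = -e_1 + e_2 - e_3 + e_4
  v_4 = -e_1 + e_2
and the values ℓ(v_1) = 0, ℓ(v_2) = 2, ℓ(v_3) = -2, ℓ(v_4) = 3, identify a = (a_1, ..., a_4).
a = (0, 3, 2, -3)

Write a = (a_1, ..., a_4) in the standard basis. For each basis vector v_i, ℓ(v_i) = <v_i, a> is a linear equation in the a_j's. Collect the n equations into a matrix system V a = ℓ, where row i of V is v_i (expressed in the standard basis). Since V is invertible (lower-triangular with 1s on the diagonal, up to permutation), solve by back-substitution:
  V =
[[1, 0, 0, 0],
 [-1, 0, 1, 0],
 [-1, 1, -1, 1],
 [-1, 1, 0, 0]]
  V a = (0, 2, -2, 3)
Solving gives a = (0, 3, 2, -3).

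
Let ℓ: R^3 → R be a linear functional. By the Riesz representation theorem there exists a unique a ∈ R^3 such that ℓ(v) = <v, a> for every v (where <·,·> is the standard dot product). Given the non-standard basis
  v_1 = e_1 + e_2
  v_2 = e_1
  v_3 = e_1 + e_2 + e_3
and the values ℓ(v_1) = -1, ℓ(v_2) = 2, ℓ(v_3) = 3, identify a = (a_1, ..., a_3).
a = (2, -3, 4)

Write a = (a_1, ..., a_3) in the standard basis. For each basis vector v_i, ℓ(v_i) = <v_i, a> is a linear equation in the a_j's. Collect the n equations into a matrix system V a = ℓ, where row i of V is v_i (expressed in the standard basis). Since V is invertible (lower-triangular with 1s on the diagonal, up to permutation), solve by back-substitution:
  V =
[[1, 1, 0],
 [1, 0, 0],
 [1, 1, 1]]
  V a = (-1, 2, 3)
Solving gives a = (2, -3, 4).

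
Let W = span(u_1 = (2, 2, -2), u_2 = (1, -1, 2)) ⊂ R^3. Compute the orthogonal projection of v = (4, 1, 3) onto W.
proj_W(v) = (61/14, -1/14, 16/7)

Set up U = [u_1 | ... | u_2] ∈ R^(3×2). The projector onto W = col(U) is P = U (U^T U)^(-1) U^T.
Compute U^T U =
  [12, -4]
  [-4, 6],
and U^T v = (4, 9).
Solve U^T U · c = U^T v for the coefficients: c = (15/14, 31/14). The projection is proj_W(v) = U c.
Check: (v - proj_W(v)) · u_1 = 0  (should be 0).
Check: (v - proj_W(v)) · u_2 = 0  (should be 0).
Result: proj_W(v) = (61/14, -1/14, 16/7).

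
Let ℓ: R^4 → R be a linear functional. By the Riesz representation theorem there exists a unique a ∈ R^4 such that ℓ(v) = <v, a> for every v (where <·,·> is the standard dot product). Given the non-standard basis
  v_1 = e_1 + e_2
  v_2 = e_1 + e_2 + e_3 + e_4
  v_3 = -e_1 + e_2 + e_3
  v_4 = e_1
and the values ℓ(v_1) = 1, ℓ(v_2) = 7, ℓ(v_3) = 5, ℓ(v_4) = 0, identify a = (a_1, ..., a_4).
a = (0, 1, 4, 2)

Write a = (a_1, ..., a_4) in the standard basis. For each basis vector v_i, ℓ(v_i) = <v_i, a> is a linear equation in the a_j's. Collect the n equations into a matrix system V a = ℓ, where row i of V is v_i (expressed in the standard basis). Since V is invertible (lower-triangular with 1s on the diagonal, up to permutation), solve by back-substitution:
  V =
[[1, 1, 0, 0],
 [1, 1, 1, 1],
 [-1, 1, 1, 0],
 [1, 0, 0, 0]]
  V a = (1, 7, 5, 0)
Solving gives a = (0, 1, 4, 2).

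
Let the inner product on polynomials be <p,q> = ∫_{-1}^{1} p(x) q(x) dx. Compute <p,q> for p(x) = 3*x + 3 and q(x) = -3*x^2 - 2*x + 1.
<p,q> = -4

Expand the product: p(x)·q(x) = -9*x^3 - 15*x^2 - 3*x + 3.
∫_{-1}^{1} of each monomial x^k gives [2/(k+1) if k even, 0 if k odd]. Integrating term-by-term (or equivalently evaluating the antiderivative F(x) = -9*x^4/4 - 5*x^3 - 3*x^2/2 + 3*x at the endpoints):
  F(1) − F(−1) = -23/4 − (-7/4) = -4.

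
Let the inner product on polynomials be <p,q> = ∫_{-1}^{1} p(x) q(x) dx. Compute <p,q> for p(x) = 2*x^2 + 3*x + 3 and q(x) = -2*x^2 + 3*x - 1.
<p,q> = -104/15

Expand the product: p(x)·q(x) = -4*x^4 + x^2 + 6*x - 3.
∫_{-1}^{1} of each monomial x^k gives [2/(k+1) if k even, 0 if k odd]. Integrating term-by-term (or equivalently evaluating the antiderivative F(x) = -4*x^5/5 + x^3/3 + 3*x^2 - 3*x at the endpoints):
  F(1) − F(−1) = -7/15 − (97/15) = -104/15.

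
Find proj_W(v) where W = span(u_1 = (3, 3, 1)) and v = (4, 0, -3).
proj_W(v) = (27/19, 27/19, 9/19)

Set up U = [u_1 | ... | u_1] ∈ R^(3×1). The projector onto W = col(U) is P = U (U^T U)^(-1) U^T.
Compute U^T U =
  [19],
and U^T v = (9).
Solve U^T U · c = U^T v for the coefficients: c = (9/19). The projection is proj_W(v) = U c.
Check: (v - proj_W(v)) · u_1 = 0  (should be 0).
Result: proj_W(v) = (27/19, 27/19, 9/19).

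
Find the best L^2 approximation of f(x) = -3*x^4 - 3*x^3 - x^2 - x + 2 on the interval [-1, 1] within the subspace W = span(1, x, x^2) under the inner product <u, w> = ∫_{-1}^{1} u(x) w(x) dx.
g(x) = -25*x^2/7 - 14*x/5 + 79/35

The best approximation g ∈ W is the orthogonal projection of f onto W. Writing g = a_0 + a_1 x + a_2 x^2, the coefficients solve the normal equations G · a = b where
  G_{ij} = <φ_i, φ_j> and b_i = <f, φ_i>, with φ_0 = 1, φ_1 = x, φ_2 = x^2.
G =
  [2, 0, 2/3]
  [0, 2/3, 0]
  [2/3, 0, 2/5],
b = (32/15, -28/15, 8/105).
Solving gives a_0 = 79/35, a_1 = -14/5, a_2 = -25/7, so
  g(x) = -25*x^2/7 - 14*x/5 + 79/35.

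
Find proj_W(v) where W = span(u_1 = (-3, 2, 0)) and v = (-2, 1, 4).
proj_W(v) = (-24/13, 16/13, 0)

Set up U = [u_1 | ... | u_1] ∈ R^(3×1). The projector onto W = col(U) is P = U (U^T U)^(-1) U^T.
Compute U^T U =
  [13],
and U^T v = (8).
Solve U^T U · c = U^T v for the coefficients: c = (8/13). The projection is proj_W(v) = U c.
Check: (v - proj_W(v)) · u_1 = 0  (should be 0).
Result: proj_W(v) = (-24/13, 16/13, 0).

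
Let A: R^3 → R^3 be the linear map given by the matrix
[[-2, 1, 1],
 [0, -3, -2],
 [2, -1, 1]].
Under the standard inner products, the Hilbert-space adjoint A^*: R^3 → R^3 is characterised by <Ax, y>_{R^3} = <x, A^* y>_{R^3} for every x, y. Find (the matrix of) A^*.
A^* = A^T =
[[-2, 0, 2],
 [1, -3, -1],
 [1, -2, 1]]

For real matrices with standard dot products, the defining identity <Ax, y> = <x, A^* y> gives (Ax)^T y = x^T (A^*) y, i.e. x^T A^T y = x^T (A^*) y. Since this holds for all x, y, we must have A^* = A^T. Therefore
A^* =
[[-2, 0, 2],
 [1, -3, -1],
 [1, -2, 1]].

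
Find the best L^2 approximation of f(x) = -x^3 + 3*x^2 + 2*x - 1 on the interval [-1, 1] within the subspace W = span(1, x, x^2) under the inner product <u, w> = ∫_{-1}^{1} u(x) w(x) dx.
g(x) = 3*x^2 + 7*x/5 - 1

The best approximation g ∈ W is the orthogonal projection of f onto W. Writing g = a_0 + a_1 x + a_2 x^2, the coefficients solve the normal equations G · a = b where
  G_{ij} = <φ_i, φ_j> and b_i = <f, φ_i>, with φ_0 = 1, φ_1 = x, φ_2 = x^2.
G =
  [2, 0, 2/3]
  [0, 2/3, 0]
  [2/3, 0, 2/5],
b = (0, 14/15, 8/15).
Solving gives a_0 = -1, a_1 = 7/5, a_2 = 3, so
  g(x) = 3*x^2 + 7*x/5 - 1.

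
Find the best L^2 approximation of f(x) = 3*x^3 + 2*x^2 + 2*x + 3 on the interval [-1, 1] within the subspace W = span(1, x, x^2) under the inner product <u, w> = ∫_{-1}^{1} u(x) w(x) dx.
g(x) = 2*x^2 + 19*x/5 + 3

The best approximation g ∈ W is the orthogonal projection of f onto W. Writing g = a_0 + a_1 x + a_2 x^2, the coefficients solve the normal equations G · a = b where
  G_{ij} = <φ_i, φ_j> and b_i = <f, φ_i>, with φ_0 = 1, φ_1 = x, φ_2 = x^2.
G =
  [2, 0, 2/3]
  [0, 2/3, 0]
  [2/3, 0, 2/5],
b = (22/3, 38/15, 14/5).
Solving gives a_0 = 3, a_1 = 19/5, a_2 = 2, so
  g(x) = 2*x^2 + 19*x/5 + 3.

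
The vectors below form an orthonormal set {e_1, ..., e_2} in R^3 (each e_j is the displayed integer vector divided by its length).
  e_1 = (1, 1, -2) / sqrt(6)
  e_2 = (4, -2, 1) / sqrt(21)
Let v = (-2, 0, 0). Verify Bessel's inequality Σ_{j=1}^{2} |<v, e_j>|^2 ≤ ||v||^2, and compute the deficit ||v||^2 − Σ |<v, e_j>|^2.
Σ |<v, e_j>|^2 = 26/7; ||v||^2 = 4; deficit = 2/7

Write each e_j = u_j / sqrt(<u_j, u_j>) where u_j is the displayed integer vector. Then <v, e_j> = <v, u_j> / sqrt(<u_j, u_j>), so |<v, e_j>|^2 = <v, u_j>^2 / <u_j, u_j>.
Coefficients: <v, e_1> = -2/sqrt(6), <v, e_2> = -8/sqrt(21).
Square and sum: Σ |<v, e_j>|^2 = 26/7.
Compute ||v||^2 = v·v = 4.
Deficit = 4 − 26/7 = 2/7 ≥ 0, confirming Bessel's inequality. (The deficit equals ||v − Σ <v,e_j> e_j||^2, the squared distance from v to span{e_j}.)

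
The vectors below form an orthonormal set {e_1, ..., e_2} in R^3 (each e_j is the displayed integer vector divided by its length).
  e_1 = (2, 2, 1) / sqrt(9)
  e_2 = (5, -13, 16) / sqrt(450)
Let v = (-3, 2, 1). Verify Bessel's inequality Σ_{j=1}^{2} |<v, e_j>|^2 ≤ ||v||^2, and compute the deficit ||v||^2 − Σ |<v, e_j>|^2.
Σ |<v, e_j>|^2 = 3/2; ||v||^2 = 14; deficit = 25/2

Write each e_j = u_j / sqrt(<u_j, u_j>) where u_j is the displayed integer vector. Then <v, e_j> = <v, u_j> / sqrt(<u_j, u_j>), so |<v, e_j>|^2 = <v, u_j>^2 / <u_j, u_j>.
Coefficients: <v, e_1> = -1/sqrt(9), <v, e_2> = -25/sqrt(450).
Square and sum: Σ |<v, e_j>|^2 = 3/2.
Compute ||v||^2 = v·v = 14.
Deficit = 14 − 3/2 = 25/2 ≥ 0, confirming Bessel's inequality. (The deficit equals ||v − Σ <v,e_j> e_j||^2, the squared distance from v to span{e_j}.)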